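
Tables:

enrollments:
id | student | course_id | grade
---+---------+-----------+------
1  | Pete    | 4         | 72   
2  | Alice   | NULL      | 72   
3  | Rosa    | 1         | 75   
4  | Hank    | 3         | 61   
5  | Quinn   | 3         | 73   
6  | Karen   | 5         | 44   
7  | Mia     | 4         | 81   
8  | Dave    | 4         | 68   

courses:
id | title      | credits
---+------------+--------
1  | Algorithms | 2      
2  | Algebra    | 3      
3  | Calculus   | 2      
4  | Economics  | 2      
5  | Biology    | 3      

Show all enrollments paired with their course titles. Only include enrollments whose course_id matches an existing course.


INNER JOIN keeps only enrollments rows whose course_id matches an id in courses. Walk through each enrollment:
  - enrollment 1 (Pete): course_id=4 -> matches Economics
  - enrollment 2 (Alice): course_id=NULL, no match -> dropped
  - enrollment 3 (Rosa): course_id=1 -> matches Algorithms
  - enrollment 4 (Hank): course_id=3 -> matches Calculus
  - enrollment 5 (Quinn): course_id=3 -> matches Calculus
  - enrollment 6 (Karen): course_id=5 -> matches Biology
  - enrollment 7 (Mia): course_id=4 -> matches Economics
  - enrollment 8 (Dave): course_id=4 -> matches Economics
So 1 of 8 rows is dropped.

SQL:
SELECT a.student, b.title AS course
FROM enrollments a
INNER JOIN courses b ON a.course_id = b.id

Result:
student | course    
--------+-----------
Pete    | Economics 
Rosa    | Algorithms
Hank    | Calculus  
Quinn   | Calculus  
Karen   | Biology   
Mia     | Economics 
Dave    | Economics 


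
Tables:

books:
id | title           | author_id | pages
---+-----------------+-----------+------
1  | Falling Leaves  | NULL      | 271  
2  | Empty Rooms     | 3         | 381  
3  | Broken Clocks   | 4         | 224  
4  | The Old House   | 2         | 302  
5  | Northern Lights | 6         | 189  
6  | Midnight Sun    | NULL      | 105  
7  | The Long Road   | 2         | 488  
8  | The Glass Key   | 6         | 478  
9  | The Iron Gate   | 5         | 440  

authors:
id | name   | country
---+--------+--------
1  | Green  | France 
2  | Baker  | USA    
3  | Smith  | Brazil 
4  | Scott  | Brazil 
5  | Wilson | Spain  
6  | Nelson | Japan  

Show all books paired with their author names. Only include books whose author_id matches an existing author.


INNER JOIN keeps only books rows whose author_id matches an id in authors. Walk through each book:
  - book 1 (Falling Leaves): author_id=NULL, no match -> dropped
  - book 2 (Empty Rooms): author_id=3 -> matches Smith
  - book 3 (Broken Clocks): author_id=4 -> matches Scott
  - book 4 (The Old House): author_id=2 -> matches Baker
  - book 5 (Northern Lights): author_id=6 -> matches Nelson
  - book 6 (Midnight Sun): author_id=NULL, no match -> dropped
  - book 7 (The Long Road): author_id=2 -> matches Baker
  - book 8 (The Glass Key): author_id=6 -> matches Nelson
  - book 9 (The Iron Gate): author_id=5 -> matches Wilson
So 2 of 9 rows are dropped.

SQL:
SELECT a.title, b.name AS author
FROM books a
INNER JOIN authors b ON a.author_id = b.id

Result:
title           | author
----------------+-------
Empty Rooms     | Smith 
Broken Clocks   | Scott 
The Old House   | Baker 
Northern Lights | Nelson
The Long Road   | Baker 
The Glass Key   | Nelson
The Iron Gate   | Wilson


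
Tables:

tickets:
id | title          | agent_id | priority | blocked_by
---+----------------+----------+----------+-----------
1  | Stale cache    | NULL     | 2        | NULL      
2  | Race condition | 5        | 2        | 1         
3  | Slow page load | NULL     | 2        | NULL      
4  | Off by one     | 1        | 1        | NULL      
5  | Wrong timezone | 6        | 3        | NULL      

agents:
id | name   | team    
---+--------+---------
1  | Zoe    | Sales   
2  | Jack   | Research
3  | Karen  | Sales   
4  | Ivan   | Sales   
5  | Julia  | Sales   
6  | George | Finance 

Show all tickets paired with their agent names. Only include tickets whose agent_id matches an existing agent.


INNER JOIN keeps only tickets rows whose agent_id matches an id in agents. Walk through each ticket:
  - ticket 1 (Stale cache): agent_id=NULL, no match -> dropped
  - ticket 2 (Race condition): agent_id=5 -> matches Julia
  - ticket 3 (Slow page load): agent_id=NULL, no match -> dropped
  - ticket 4 (Off by one): agent_id=1 -> matches Zoe
  - ticket 5 (Wrong timezone): agent_id=6 -> matches George
So 2 of 5 rows are dropped.

SQL:
SELECT a.title, b.name AS agent
FROM tickets a
INNER JOIN agents b ON a.agent_id = b.id

Result:
title          | agent 
---------------+-------
Race condition | Julia 
Off by one     | Zoe   
Wrong timezone | George


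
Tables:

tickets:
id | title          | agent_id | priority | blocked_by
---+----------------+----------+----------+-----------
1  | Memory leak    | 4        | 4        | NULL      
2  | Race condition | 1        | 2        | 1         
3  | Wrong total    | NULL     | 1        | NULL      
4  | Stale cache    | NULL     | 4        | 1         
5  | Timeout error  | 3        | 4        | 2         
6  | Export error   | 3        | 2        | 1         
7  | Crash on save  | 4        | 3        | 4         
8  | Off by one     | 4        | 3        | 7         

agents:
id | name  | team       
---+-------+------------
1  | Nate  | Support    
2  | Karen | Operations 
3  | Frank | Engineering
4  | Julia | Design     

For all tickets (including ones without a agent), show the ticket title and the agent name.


LEFT JOIN keeps every row from tickets (the left table); where agent_id has no match in agents, the agent columns become NULL. Walk through each ticket:
  - ticket 1 (Memory leak): agent_id=4 -> matches Julia
  - ticket 2 (Race condition): agent_id=1 -> matches Nate
  - ticket 3 (Wrong total): agent_id=NULL, no match -> kept with NULL
  - ticket 4 (Stale cache): agent_id=NULL, no match -> kept with NULL
  - ticket 5 (Timeout error): agent_id=3 -> matches Frank
  - ticket 6 (Export error): agent_id=3 -> matches Frank
  - ticket 7 (Crash on save): agent_id=4 -> matches Julia
  - ticket 8 (Off by one): agent_id=4 -> matches Julia
All 8 rows appear; 2 have NULL agent.

SQL:
SELECT a.title, b.name AS agent
FROM tickets a
LEFT JOIN agents b ON a.agent_id = b.id

Result:
title          | agent
---------------+------
Memory leak    | Julia
Race condition | Nate 
Wrong total    | NULL 
Stale cache    | NULL 
Timeout error  | Frank
Export error   | Frank
Crash on save  | Julia
Off by one     | Julia


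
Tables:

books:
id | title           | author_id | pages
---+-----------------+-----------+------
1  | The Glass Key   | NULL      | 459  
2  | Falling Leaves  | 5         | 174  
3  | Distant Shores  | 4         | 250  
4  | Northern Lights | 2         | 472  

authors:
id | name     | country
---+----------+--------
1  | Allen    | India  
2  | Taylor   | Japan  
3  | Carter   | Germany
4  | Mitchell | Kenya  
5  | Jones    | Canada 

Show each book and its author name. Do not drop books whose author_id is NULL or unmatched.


LEFT JOIN keeps every row from books (the left table); where author_id has no match in authors, the author columns become NULL. Walk through each book:
  - book 1 (The Glass Key): author_id=NULL, no match -> kept with NULL
  - book 2 (Falling Leaves): author_id=5 -> matches Jones
  - book 3 (Distant Shores): author_id=4 -> matches Mitchell
  - book 4 (Northern Lights): author_id=2 -> matches Taylor
All 4 rows appear; 1 has NULL author.

SQL:
SELECT a.title, b.name AS author
FROM books a
LEFT JOIN authors b ON a.author_id = b.id

Result:
title           | author  
----------------+---------
The Glass Key   | NULL    
Falling Leaves  | Jones   
Distant Shores  | Mitchell
Northern Lights | Taylor  


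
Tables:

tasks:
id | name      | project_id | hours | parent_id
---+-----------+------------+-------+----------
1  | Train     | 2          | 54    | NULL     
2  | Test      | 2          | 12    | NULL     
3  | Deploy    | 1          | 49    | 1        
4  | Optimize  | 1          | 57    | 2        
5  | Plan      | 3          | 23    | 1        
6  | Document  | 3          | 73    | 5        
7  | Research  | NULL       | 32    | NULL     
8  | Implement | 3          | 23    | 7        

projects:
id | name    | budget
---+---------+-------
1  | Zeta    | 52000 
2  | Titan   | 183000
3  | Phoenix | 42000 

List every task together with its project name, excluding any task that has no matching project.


INNER JOIN keeps only tasks rows whose project_id matches an id in projects. Walk through each task:
  - task 1 (Train): project_id=2 -> matches Titan
  - task 2 (Test): project_id=2 -> matches Titan
  - task 3 (Deploy): project_id=1 -> matches Zeta
  - task 4 (Optimize): project_id=1 -> matches Zeta
  - task 5 (Plan): project_id=3 -> matches Phoenix
  - task 6 (Document): project_id=3 -> matches Phoenix
  - task 7 (Research): project_id=NULL, no match -> dropped
  - task 8 (Implement): project_id=3 -> matches Phoenix
So 1 of 8 rows is dropped.

SQL:
SELECT a.name, b.name AS project
FROM tasks a
INNER JOIN projects b ON a.project_id = b.id

Result:
name      | project
----------+--------
Train     | Titan  
Test      | Titan  
Deploy    | Zeta   
Optimize  | Zeta   
Plan      | Phoenix
Document  | Phoenix
Implement | Phoenix


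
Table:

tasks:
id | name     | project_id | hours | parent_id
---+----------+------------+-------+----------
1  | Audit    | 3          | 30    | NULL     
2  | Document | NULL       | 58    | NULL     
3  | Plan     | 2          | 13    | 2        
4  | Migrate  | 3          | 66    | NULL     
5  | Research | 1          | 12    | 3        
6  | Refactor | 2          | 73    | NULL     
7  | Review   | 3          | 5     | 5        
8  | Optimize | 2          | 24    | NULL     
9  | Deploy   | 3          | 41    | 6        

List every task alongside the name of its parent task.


This is a self-join: tasks is joined to a second copy of itself, matching each row's parent_id to another row's id. Use LEFT JOIN so rows with parent_id=NULL are kept.
  - task 1 (Audit): parent_id=NULL -> NULL
  - task 2 (Document): parent_id=NULL -> NULL
  - task 3 (Plan): parent_id=2 -> Document
  - task 4 (Migrate): parent_id=NULL -> NULL
  - task 5 (Research): parent_id=3 -> Plan
  - task 6 (Refactor): parent_id=NULL -> NULL
  - task 7 (Review): parent_id=5 -> Research
  - task 8 (Optimize): parent_id=NULL -> NULL
  - task 9 (Deploy): parent_id=6 -> Refactor

SQL:
SELECT a.name AS item, b.name AS parent
FROM tasks a
LEFT JOIN tasks b ON a.parent_id = b.id

Result:
item     | parent  
---------+---------
Audit    | NULL    
Document | NULL    
Plan     | Document
Migrate  | NULL    
Research | Plan    
Refactor | NULL    
Review   | Research
Optimize | NULL    
Deploy   | Refactor


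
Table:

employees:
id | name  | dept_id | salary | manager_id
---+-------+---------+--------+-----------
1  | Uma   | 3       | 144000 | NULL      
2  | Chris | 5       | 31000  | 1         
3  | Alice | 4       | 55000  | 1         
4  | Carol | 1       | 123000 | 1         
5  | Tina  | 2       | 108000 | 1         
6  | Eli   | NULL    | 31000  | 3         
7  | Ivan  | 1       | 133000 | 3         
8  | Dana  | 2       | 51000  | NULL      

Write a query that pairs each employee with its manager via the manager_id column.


This is a self-join: employees is joined to a second copy of itself, matching each row's manager_id to another row's id. Use LEFT JOIN so rows with manager_id=NULL are kept.
  - employee 1 (Uma): manager_id=NULL -> NULL
  - employee 2 (Chris): manager_id=1 -> Uma
  - employee 3 (Alice): manager_id=1 -> Uma
  - employee 4 (Carol): manager_id=1 -> Uma
  - employee 5 (Tina): manager_id=1 -> Uma
  - employee 6 (Eli): manager_id=3 -> Alice
  - employee 7 (Ivan): manager_id=3 -> Alice
  - employee 8 (Dana): manager_id=NULL -> NULL

SQL:
SELECT a.name AS item, b.name AS manager
FROM employees a
LEFT JOIN employees b ON a.manager_id = b.id

Result:
item  | manager
------+--------
Uma   | NULL   
Chris | Uma    
Alice | Uma    
Carol | Uma    
Tina  | Uma    
Eli   | Alice  
Ivan  | Alice  
Dana  | NULL   


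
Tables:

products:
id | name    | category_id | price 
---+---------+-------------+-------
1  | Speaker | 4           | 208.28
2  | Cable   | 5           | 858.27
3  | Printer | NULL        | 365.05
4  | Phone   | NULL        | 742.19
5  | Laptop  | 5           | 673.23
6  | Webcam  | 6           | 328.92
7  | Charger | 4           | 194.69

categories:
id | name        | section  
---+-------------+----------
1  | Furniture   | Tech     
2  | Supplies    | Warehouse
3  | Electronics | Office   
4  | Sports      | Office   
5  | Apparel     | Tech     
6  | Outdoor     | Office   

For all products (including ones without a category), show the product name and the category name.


LEFT JOIN keeps every row from products (the left table); where category_id has no match in categories, the category columns become NULL. Walk through each product:
  - product 1 (Speaker): category_id=4 -> matches Sports
  - product 2 (Cable): category_id=5 -> matches Apparel
  - product 3 (Printer): category_id=NULL, no match -> kept with NULL
  - product 4 (Phone): category_id=NULL, no match -> kept with NULL
  - product 5 (Laptop): category_id=5 -> matches Apparel
  - product 6 (Webcam): category_id=6 -> matches Outdoor
  - product 7 (Charger): category_id=4 -> matches Sports
All 7 rows appear; 2 have NULL category.

SQL:
SELECT a.name, b.name AS category
FROM products a
LEFT JOIN categories b ON a.category_id = b.id

Result:
name    | category
--------+---------
Speaker | Sports  
Cable   | Apparel 
Printer | NULL    
Phone   | NULL    
Laptop  | Apparel 
Webcam  | Outdoor 
Charger | Sports  


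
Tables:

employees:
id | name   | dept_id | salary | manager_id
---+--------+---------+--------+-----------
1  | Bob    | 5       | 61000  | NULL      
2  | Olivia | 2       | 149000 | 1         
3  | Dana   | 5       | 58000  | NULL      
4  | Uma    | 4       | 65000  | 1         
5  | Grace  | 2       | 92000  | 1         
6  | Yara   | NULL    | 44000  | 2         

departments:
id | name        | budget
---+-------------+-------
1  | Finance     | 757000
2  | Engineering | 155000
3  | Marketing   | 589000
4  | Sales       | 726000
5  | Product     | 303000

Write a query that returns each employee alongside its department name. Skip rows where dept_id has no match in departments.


INNER JOIN keeps only employees rows whose dept_id matches an id in departments. Walk through each employee:
  - employee 1 (Bob): dept_id=5 -> matches Product
  - employee 2 (Olivia): dept_id=2 -> matches Engineering
  - employee 3 (Dana): dept_id=5 -> matches Product
  - employee 4 (Uma): dept_id=4 -> matches Sales
  - employee 5 (Grace): dept_id=2 -> matches Engineering
  - employee 6 (Yara): dept_id=NULL, no match -> dropped
So 1 of 6 rows is dropped.

SQL:
SELECT a.name, b.name AS department
FROM employees a
INNER JOIN departments b ON a.dept_id = b.id

Result:
name   | department 
-------+------------
Bob    | Product    
Olivia | Engineering
Dana   | Product    
Uma    | Sales      
Grace  | Engineering


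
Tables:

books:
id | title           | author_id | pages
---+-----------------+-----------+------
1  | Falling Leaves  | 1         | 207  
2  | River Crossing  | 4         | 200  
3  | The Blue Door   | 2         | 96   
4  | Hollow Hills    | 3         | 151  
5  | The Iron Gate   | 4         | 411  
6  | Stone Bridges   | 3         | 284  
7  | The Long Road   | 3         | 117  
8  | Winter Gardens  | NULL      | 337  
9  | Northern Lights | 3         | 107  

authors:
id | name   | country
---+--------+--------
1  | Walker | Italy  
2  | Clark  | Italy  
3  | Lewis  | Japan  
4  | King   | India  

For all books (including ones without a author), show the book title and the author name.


LEFT JOIN keeps every row from books (the left table); where author_id has no match in authors, the author columns become NULL. Walk through each book:
  - book 1 (Falling Leaves): author_id=1 -> matches Walker
  - book 2 (River Crossing): author_id=4 -> matches King
  - book 3 (The Blue Door): author_id=2 -> matches Clark
  - book 4 (Hollow Hills): author_id=3 -> matches Lewis
  - book 5 (The Iron Gate): author_id=4 -> matches King
  - book 6 (Stone Bridges): author_id=3 -> matches Lewis
  - book 7 (The Long Road): author_id=3 -> matches Lewis
  - book 8 (Winter Gardens): author_id=NULL, no match -> kept with NULL
  - book 9 (Northern Lights): author_id=3 -> matches Lewis
All 9 rows appear; 1 has NULL author.

SQL:
SELECT a.title, b.name AS author
FROM books a
LEFT JOIN authors b ON a.author_id = b.id

Result:
title           | author
----------------+-------
Falling Leaves  | Walker
River Crossing  | King  
The Blue Door   | Clark 
Hollow Hills    | Lewis 
The Iron Gate   | King  
Stone Bridges   | Lewis 
The Long Road   | Lewis 
Winter Gardens  | NULL  
Northern Lights | Lewis 


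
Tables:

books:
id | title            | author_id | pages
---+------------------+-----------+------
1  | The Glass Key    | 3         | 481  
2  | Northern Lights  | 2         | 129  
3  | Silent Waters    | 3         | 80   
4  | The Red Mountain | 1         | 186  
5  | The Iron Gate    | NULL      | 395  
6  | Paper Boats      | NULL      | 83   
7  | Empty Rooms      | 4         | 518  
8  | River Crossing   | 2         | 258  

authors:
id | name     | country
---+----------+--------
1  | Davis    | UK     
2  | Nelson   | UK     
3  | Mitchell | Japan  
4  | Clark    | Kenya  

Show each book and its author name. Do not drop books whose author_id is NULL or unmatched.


LEFT JOIN keeps every row from books (the left table); where author_id has no match in authors, the author columns become NULL. Walk through each book:
  - book 1 (The Glass Key): author_id=3 -> matches Mitchell
  - book 2 (Northern Lights): author_id=2 -> matches Nelson
  - book 3 (Silent Waters): author_id=3 -> matches Mitchell
  - book 4 (The Red Mountain): author_id=1 -> matches Davis
  - book 5 (The Iron Gate): author_id=NULL, no match -> kept with NULL
  - book 6 (Paper Boats): author_id=NULL, no match -> kept with NULL
  - book 7 (Empty Rooms): author_id=4 -> matches Clark
  - book 8 (River Crossing): author_id=2 -> matches Nelson
All 8 rows appear; 2 have NULL author.

SQL:
SELECT a.title, b.name AS author
FROM books a
LEFT JOIN authors b ON a.author_id = b.id

Result:
title            | author  
-----------------+---------
The Glass Key    | Mitchell
Northern Lights  | Nelson  
Silent Waters    | Mitchell
The Red Mountain | Davis   
The Iron Gate    | NULL    
Paper Boats      | NULL    
Empty Rooms      | Clark   
River Crossing   | Nelson  


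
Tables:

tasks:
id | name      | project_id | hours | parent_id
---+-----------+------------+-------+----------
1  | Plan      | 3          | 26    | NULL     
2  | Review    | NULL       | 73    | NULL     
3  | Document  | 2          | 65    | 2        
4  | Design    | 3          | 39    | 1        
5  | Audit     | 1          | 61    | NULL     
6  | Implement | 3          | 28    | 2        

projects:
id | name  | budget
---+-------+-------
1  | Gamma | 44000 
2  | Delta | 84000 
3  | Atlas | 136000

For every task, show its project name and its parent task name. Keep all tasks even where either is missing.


Two LEFT JOINs from the same base table tasks: one to projects via project_id, one to tasks itself via parent_id. Both are LEFT so every task is preserved.
Match against projects:
  - task 1 (Plan): project_id=3 -> matches Atlas
  - task 2 (Review): project_id=NULL, no match -> kept with NULL
  - task 3 (Document): project_id=2 -> matches Delta
  - task 4 (Design): project_id=3 -> matches Atlas
  - task 5 (Audit): project_id=1 -> matches Gamma
  - task 6 (Implement): project_id=3 -> matches Atlas
Match against tasks (self):
  - task 1 (Plan): parent_id=NULL -> NULL
  - task 2 (Review): parent_id=NULL -> NULL
  - task 3 (Document): parent_id=2 -> Review
  - task 4 (Design): parent_id=1 -> Plan
  - task 5 (Audit): parent_id=NULL -> NULL
  - task 6 (Implement): parent_id=2 -> Review

SQL:
SELECT a.name, b.name AS project, c.name AS parent
FROM tasks a
LEFT JOIN projects b ON a.project_id = b.id
LEFT JOIN tasks c ON a.parent_id = c.id

Result:
name      | project | parent
----------+---------+-------
Plan      | Atlas   | NULL  
Review    | NULL    | NULL  
Document  | Delta   | Review
Design    | Atlas   | Plan  
Audit     | Gamma   | NULL  
Implement | Atlas   | Review


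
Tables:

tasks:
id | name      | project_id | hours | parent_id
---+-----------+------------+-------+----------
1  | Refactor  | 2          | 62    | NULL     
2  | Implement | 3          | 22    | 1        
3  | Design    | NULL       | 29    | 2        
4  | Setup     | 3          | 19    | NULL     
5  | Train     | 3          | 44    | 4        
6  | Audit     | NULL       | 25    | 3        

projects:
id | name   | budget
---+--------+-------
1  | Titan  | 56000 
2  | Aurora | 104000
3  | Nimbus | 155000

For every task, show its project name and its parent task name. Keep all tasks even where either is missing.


Two LEFT JOINs from the same base table tasks: one to projects via project_id, one to tasks itself via parent_id. Both are LEFT so every task is preserved.
Match against projects:
  - task 1 (Refactor): project_id=2 -> matches Aurora
  - task 2 (Implement): project_id=3 -> matches Nimbus
  - task 3 (Design): project_id=NULL, no match -> kept with NULL
  - task 4 (Setup): project_id=3 -> matches Nimbus
  - task 5 (Train): project_id=3 -> matches Nimbus
  - task 6 (Audit): project_id=NULL, no match -> kept with NULL
Match against tasks (self):
  - task 1 (Refactor): parent_id=NULL -> NULL
  - task 2 (Implement): parent_id=1 -> Refactor
  - task 3 (Design): parent_id=2 -> Implement
  - task 4 (Setup): parent_id=NULL -> NULL
  - task 5 (Train): parent_id=4 -> Setup
  - task 6 (Audit): parent_id=3 -> Design

SQL:
SELECT a.name, b.name AS project, c.name AS parent
FROM tasks a
LEFT JOIN projects b ON a.project_id = b.id
LEFT JOIN tasks c ON a.parent_id = c.id

Result:
name      | project | parent   
----------+---------+----------
Refactor  | Aurora  | NULL     
Implement | Nimbus  | Refactor 
Design    | NULL    | Implement
Setup     | Nimbus  | NULL     
Train     | Nimbus  | Setup    
Audit     | NULL    | Design   


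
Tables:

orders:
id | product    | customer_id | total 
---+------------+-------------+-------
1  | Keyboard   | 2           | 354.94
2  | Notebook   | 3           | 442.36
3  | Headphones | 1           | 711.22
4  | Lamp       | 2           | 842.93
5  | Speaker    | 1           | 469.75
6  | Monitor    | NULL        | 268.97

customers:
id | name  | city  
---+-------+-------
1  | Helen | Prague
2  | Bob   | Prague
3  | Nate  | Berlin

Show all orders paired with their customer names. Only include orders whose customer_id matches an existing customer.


INNER JOIN keeps only orders rows whose customer_id matches an id in customers. Walk through each order:
  - order 1 (Keyboard): customer_id=2 -> matches Bob
  - order 2 (Notebook): customer_id=3 -> matches Nate
  - order 3 (Headphones): customer_id=1 -> matches Helen
  - order 4 (Lamp): customer_id=2 -> matches Bob
  - order 5 (Speaker): customer_id=1 -> matches Helen
  - order 6 (Monitor): customer_id=NULL, no match -> dropped
So 1 of 6 rows is dropped.

SQL:
SELECT a.product, b.name AS customer
FROM orders a
INNER JOIN customers b ON a.customer_id = b.id

Result:
product    | customer
-----------+---------
Keyboard   | Bob     
Notebook   | Nate    
Headphones | Helen   
Lamp       | Bob     
Speaker    | Helen   


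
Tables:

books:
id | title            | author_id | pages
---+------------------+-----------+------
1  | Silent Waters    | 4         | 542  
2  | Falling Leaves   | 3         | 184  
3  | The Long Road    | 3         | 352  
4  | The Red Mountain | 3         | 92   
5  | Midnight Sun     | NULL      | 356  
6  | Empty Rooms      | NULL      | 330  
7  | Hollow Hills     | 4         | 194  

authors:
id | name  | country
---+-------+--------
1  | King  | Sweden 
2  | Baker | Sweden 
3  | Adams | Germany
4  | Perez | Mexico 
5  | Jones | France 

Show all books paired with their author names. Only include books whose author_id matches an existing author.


INNER JOIN keeps only books rows whose author_id matches an id in authors. Walk through each book:
  - book 1 (Silent Waters): author_id=4 -> matches Perez
  - book 2 (Falling Leaves): author_id=3 -> matches Adams
  - book 3 (The Long Road): author_id=3 -> matches Adams
  - book 4 (The Red Mountain): author_id=3 -> matches Adams
  - book 5 (Midnight Sun): author_id=NULL, no match -> dropped
  - book 6 (Empty Rooms): author_id=NULL, no match -> dropped
  - book 7 (Hollow Hills): author_id=4 -> matches Perez
So 2 of 7 rows are dropped.

SQL:
SELECT a.title, b.name AS author
FROM books a
INNER JOIN authors b ON a.author_id = b.id

Result:
title            | author
-----------------+-------
Silent Waters    | Perez 
Falling Leaves   | Adams 
The Long Road    | Adams 
The Red Mountain | Adams 
Hollow Hills     | Perez 


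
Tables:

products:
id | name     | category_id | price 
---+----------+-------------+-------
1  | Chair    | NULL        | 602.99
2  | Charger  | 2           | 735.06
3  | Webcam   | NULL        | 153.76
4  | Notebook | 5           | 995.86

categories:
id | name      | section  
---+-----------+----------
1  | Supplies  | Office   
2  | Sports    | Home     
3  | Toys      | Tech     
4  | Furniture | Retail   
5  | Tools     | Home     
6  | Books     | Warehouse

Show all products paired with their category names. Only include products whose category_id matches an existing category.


INNER JOIN keeps only products rows whose category_id matches an id in categories. Walk through each product:
  - product 1 (Chair): category_id=NULL, no match -> dropped
  - product 2 (Charger): category_id=2 -> matches Sports
  - product 3 (Webcam): category_id=NULL, no match -> dropped
  - product 4 (Notebook): category_id=5 -> matches Tools
So 2 of 4 rows are dropped.

SQL:
SELECT a.name, b.name AS category
FROM products a
INNER JOIN categories b ON a.category_id = b.id

Result:
name     | category
---------+---------
Charger  | Sports  
Notebook | Tools   


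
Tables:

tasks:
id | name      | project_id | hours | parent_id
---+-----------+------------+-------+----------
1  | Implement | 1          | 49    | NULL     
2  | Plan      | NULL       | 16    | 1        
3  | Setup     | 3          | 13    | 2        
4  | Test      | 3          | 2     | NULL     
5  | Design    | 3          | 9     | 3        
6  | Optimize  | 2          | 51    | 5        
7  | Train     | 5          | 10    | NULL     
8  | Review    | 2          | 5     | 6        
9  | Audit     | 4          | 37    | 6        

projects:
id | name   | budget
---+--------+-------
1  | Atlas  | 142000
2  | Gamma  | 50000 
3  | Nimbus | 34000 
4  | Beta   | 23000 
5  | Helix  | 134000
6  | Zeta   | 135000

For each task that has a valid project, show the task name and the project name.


INNER JOIN keeps only tasks rows whose project_id matches an id in projects. Walk through each task:
  - task 1 (Implement): project_id=1 -> matches Atlas
  - task 2 (Plan): project_id=NULL, no match -> dropped
  - task 3 (Setup): project_id=3 -> matches Nimbus
  - task 4 (Test): project_id=3 -> matches Nimbus
  - task 5 (Design): project_id=3 -> matches Nimbus
  - task 6 (Optimize): project_id=2 -> matches Gamma
  - task 7 (Train): project_id=5 -> matches Helix
  - task 8 (Review): project_id=2 -> matches Gamma
  - task 9 (Audit): project_id=4 -> matches Beta
So 1 of 9 rows is dropped.

SQL:
SELECT a.name, b.name AS project
FROM tasks a
INNER JOIN projects b ON a.project_id = b.id

Result:
name      | project
----------+--------
Implement | Atlas  
Setup     | Nimbus 
Test      | Nimbus 
Design    | Nimbus 
Optimize  | Gamma  
Train     | Helix  
Review    | Gamma  
Audit     | Beta   


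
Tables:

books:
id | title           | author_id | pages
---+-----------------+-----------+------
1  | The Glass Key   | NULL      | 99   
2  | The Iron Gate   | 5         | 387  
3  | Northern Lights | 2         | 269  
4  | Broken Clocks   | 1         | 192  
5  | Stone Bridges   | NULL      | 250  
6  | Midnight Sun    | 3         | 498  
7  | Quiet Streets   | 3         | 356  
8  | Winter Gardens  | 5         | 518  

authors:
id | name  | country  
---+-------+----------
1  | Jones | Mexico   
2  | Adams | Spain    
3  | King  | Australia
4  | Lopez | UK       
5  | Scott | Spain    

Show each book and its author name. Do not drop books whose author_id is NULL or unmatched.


LEFT JOIN keeps every row from books (the left table); where author_id has no match in authors, the author columns become NULL. Walk through each book:
  - book 1 (The Glass Key): author_id=NULL, no match -> kept with NULL
  - book 2 (The Iron Gate): author_id=5 -> matches Scott
  - book 3 (Northern Lights): author_id=2 -> matches Adams
  - book 4 (Broken Clocks): author_id=1 -> matches Jones
  - book 5 (Stone Bridges): author_id=NULL, no match -> kept with NULL
  - book 6 (Midnight Sun): author_id=3 -> matches King
  - book 7 (Quiet Streets): author_id=3 -> matches King
  - book 8 (Winter Gardens): author_id=5 -> matches Scott
All 8 rows appear; 2 have NULL author.

SQL:
SELECT a.title, b.name AS author
FROM books a
LEFT JOIN authors b ON a.author_id = b.id

Result:
title           | author
----------------+-------
The Glass Key   | NULL  
The Iron Gate   | Scott 
Northern Lights | Adams 
Broken Clocks   | Jones 
Stone Bridges   | NULL  
Midnight Sun    | King  
Quiet Streets   | King  
Winter Gardens  | Scott 


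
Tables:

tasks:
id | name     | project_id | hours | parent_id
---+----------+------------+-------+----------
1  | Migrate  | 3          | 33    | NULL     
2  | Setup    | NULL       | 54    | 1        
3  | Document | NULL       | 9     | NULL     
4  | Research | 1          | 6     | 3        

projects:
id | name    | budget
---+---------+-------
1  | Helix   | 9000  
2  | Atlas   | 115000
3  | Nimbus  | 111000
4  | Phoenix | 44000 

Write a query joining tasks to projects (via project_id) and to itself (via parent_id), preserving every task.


Two LEFT JOINs from the same base table tasks: one to projects via project_id, one to tasks itself via parent_id. Both are LEFT so every task is preserved.
Match against projects:
  - task 1 (Migrate): project_id=3 -> matches Nimbus
  - task 2 (Setup): project_id=NULL, no match -> kept with NULL
  - task 3 (Document): project_id=NULL, no match -> kept with NULL
  - task 4 (Research): project_id=1 -> matches Helix
Match against tasks (self):
  - task 1 (Migrate): parent_id=NULL -> NULL
  - task 2 (Setup): parent_id=1 -> Migrate
  - task 3 (Document): parent_id=NULL -> NULL
  - task 4 (Research): parent_id=3 -> Document

SQL:
SELECT a.name, b.name AS project, c.name AS parent
FROM tasks a
LEFT JOIN projects b ON a.project_id = b.id
LEFT JOIN tasks c ON a.parent_id = c.id

Result:
name     | project | parent  
---------+---------+---------
Migrate  | Nimbus  | NULL    
Setup    | NULL    | Migrate 
Document | NULL    | NULL    
Research | Helix   | Document


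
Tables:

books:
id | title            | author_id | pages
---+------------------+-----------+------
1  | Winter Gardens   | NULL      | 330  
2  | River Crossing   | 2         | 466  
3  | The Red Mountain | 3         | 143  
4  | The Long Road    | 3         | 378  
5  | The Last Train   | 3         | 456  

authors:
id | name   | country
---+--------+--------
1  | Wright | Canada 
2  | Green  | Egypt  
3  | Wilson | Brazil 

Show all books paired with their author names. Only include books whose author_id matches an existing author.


INNER JOIN keeps only books rows whose author_id matches an id in authors. Walk through each book:
  - book 1 (Winter Gardens): author_id=NULL, no match -> dropped
  - book 2 (River Crossing): author_id=2 -> matches Green
  - book 3 (The Red Mountain): author_id=3 -> matches Wilson
  - book 4 (The Long Road): author_id=3 -> matches Wilson
  - book 5 (The Last Train): author_id=3 -> matches Wilson
So 1 of 5 rows is dropped.

SQL:
SELECT a.title, b.name AS author
FROM books a
INNER JOIN authors b ON a.author_id = b.id

Result:
title            | author
-----------------+-------
River Crossing   | Green 
The Red Mountain | Wilson
The Long Road    | Wilson
The Last Train   | Wilson


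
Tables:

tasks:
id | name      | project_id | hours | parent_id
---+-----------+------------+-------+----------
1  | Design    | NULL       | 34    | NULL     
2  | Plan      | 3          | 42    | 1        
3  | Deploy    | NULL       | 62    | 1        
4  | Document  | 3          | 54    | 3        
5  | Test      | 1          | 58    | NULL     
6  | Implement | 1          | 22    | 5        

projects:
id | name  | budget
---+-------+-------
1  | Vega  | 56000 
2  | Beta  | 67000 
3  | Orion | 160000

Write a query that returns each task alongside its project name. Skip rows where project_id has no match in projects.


INNER JOIN keeps only tasks rows whose project_id matches an id in projects. Walk through each task:
  - task 1 (Design): project_id=NULL, no match -> dropped
  - task 2 (Plan): project_id=3 -> matches Orion
  - task 3 (Deploy): project_id=NULL, no match -> dropped
  - task 4 (Document): project_id=3 -> matches Orion
  - task 5 (Test): project_id=1 -> matches Vega
  - task 6 (Implement): project_id=1 -> matches Vega
So 2 of 6 rows are dropped.

SQL:
SELECT a.name, b.name AS project
FROM tasks a
INNER JOIN projects b ON a.project_id = b.id

Result:
name      | project
----------+--------
Plan      | Orion  
Document  | Orion  
Test      | Vega   
Implement | Vega   


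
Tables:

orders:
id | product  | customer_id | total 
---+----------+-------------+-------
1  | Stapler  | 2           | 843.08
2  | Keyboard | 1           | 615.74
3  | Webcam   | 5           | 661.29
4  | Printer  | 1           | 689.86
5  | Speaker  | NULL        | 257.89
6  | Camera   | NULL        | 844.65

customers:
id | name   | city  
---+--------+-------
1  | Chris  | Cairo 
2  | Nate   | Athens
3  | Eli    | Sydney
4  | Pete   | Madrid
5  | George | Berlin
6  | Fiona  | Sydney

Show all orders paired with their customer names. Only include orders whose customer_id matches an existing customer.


INNER JOIN keeps only orders rows whose customer_id matches an id in customers. Walk through each order:
  - order 1 (Stapler): customer_id=2 -> matches Nate
  - order 2 (Keyboard): customer_id=1 -> matches Chris
  - order 3 (Webcam): customer_id=5 -> matches George
  - order 4 (Printer): customer_id=1 -> matches Chris
  - order 5 (Speaker): customer_id=NULL, no match -> dropped
  - order 6 (Camera): customer_id=NULL, no match -> dropped
So 2 of 6 rows are dropped.

SQL:
SELECT a.product, b.name AS customer
FROM orders a
INNER JOIN customers b ON a.customer_id = b.id

Result:
product  | customer
---------+---------
Stapler  | Nate    
Keyboard | Chris   
Webcam   | George  
Printer  | Chris   


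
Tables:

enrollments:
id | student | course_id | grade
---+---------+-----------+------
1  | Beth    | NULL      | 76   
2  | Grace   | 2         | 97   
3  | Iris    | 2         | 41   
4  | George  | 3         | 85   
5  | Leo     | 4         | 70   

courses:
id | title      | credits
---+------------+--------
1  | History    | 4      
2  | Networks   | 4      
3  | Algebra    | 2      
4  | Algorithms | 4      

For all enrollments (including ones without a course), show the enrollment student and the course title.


LEFT JOIN keeps every row from enrollments (the left table); where course_id has no match in courses, the course columns become NULL. Walk through each enrollment:
  - enrollment 1 (Beth): course_id=NULL, no match -> kept with NULL
  - enrollment 2 (Grace): course_id=2 -> matches Networks
  - enrollment 3 (Iris): course_id=2 -> matches Networks
  - enrollment 4 (George): course_id=3 -> matches Algebra
  - enrollment 5 (Leo): course_id=4 -> matches Algorithms
All 5 rows appear; 1 has NULL course.

SQL:
SELECT a.student, b.title AS course
FROM enrollments a
LEFT JOIN courses b ON a.course_id = b.id

Result:
student | course    
--------+-----------
Beth    | NULL      
Grace   | Networks  
Iris    | Networks  
George  | Algebra   
Leo     | Algorithms


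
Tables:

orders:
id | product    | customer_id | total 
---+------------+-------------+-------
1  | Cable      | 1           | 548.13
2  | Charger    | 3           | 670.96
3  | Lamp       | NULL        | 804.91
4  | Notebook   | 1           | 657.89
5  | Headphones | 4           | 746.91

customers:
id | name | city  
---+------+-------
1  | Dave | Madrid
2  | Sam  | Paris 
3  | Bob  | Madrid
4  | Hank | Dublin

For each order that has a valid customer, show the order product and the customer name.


INNER JOIN keeps only orders rows whose customer_id matches an id in customers. Walk through each order:
  - order 1 (Cable): customer_id=1 -> matches Dave
  - order 2 (Charger): customer_id=3 -> matches Bob
  - order 3 (Lamp): customer_id=NULL, no match -> dropped
  - order 4 (Notebook): customer_id=1 -> matches Dave
  - order 5 (Headphones): customer_id=4 -> matches Hank
So 1 of 5 rows is dropped.

SQL:
SELECT a.product, b.name AS customer
FROM orders a
INNER JOIN customers b ON a.customer_id = b.id

Result:
product    | customer
-----------+---------
Cable      | Dave    
Charger    | Bob     
Notebook   | Dave    
Headphones | Hank    


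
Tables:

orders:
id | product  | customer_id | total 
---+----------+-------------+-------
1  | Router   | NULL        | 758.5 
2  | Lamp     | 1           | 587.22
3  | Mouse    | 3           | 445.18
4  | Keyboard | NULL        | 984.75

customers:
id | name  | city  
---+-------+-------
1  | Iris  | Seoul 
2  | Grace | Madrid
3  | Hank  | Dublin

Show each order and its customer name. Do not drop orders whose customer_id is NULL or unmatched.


LEFT JOIN keeps every row from orders (the left table); where customer_id has no match in customers, the customer columns become NULL. Walk through each order:
  - order 1 (Router): customer_id=NULL, no match -> kept with NULL
  - order 2 (Lamp): customer_id=1 -> matches Iris
  - order 3 (Mouse): customer_id=3 -> matches Hank
  - order 4 (Keyboard): customer_id=NULL, no match -> kept with NULL
All 4 rows appear; 2 have NULL customer.

SQL:
SELECT a.product, b.name AS customer
FROM orders a
LEFT JOIN customers b ON a.customer_id = b.id

Result:
product  | customer
---------+---------
Router   | NULL    
Lamp     | Iris    
Mouse    | Hank    
Keyboard | NULL    


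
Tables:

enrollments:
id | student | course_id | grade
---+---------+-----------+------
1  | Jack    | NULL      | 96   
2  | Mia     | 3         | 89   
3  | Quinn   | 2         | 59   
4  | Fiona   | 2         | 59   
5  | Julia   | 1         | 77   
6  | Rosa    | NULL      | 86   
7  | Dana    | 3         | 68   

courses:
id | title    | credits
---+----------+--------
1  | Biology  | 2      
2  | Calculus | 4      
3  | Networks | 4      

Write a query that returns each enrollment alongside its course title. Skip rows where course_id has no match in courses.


INNER JOIN keeps only enrollments rows whose course_id matches an id in courses. Walk through each enrollment:
  - enrollment 1 (Jack): course_id=NULL, no match -> dropped
  - enrollment 2 (Mia): course_id=3 -> matches Networks
  - enrollment 3 (Quinn): course_id=2 -> matches Calculus
  - enrollment 4 (Fiona): course_id=2 -> matches Calculus
  - enrollment 5 (Julia): course_id=1 -> matches Biology
  - enrollment 6 (Rosa): course_id=NULL, no match -> dropped
  - enrollment 7 (Dana): course_id=3 -> matches Networks
So 2 of 7 rows are dropped.

SQL:
SELECT a.student, b.title AS course
FROM enrollments a
INNER JOIN courses b ON a.course_id = b.id

Result:
student | course  
--------+---------
Mia     | Networks
Quinn   | Calculus
Fiona   | Calculus
Julia   | Biology 
Dana    | Networks


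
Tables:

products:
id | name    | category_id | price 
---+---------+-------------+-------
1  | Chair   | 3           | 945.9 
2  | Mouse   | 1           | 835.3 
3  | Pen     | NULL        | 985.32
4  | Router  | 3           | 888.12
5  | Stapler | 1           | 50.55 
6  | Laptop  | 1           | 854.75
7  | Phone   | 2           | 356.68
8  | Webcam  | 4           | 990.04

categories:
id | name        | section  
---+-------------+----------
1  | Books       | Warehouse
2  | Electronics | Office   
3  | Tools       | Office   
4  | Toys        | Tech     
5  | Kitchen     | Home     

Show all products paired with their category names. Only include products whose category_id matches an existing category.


INNER JOIN keeps only products rows whose category_id matches an id in categories. Walk through each product:
  - product 1 (Chair): category_id=3 -> matches Tools
  - product 2 (Mouse): category_id=1 -> matches Books
  - product 3 (Pen): category_id=NULL, no match -> dropped
  - product 4 (Router): category_id=3 -> matches Tools
  - product 5 (Stapler): category_id=1 -> matches Books
  - product 6 (Laptop): category_id=1 -> matches Books
  - product 7 (Phone): category_id=2 -> matches Electronics
  - product 8 (Webcam): category_id=4 -> matches Toys
So 1 of 8 rows is dropped.

SQL:
SELECT a.name, b.name AS category
FROM products a
INNER JOIN categories b ON a.category_id = b.id

Result:
name    | category   
--------+------------
Chair   | Tools      
Mouse   | Books      
Router  | Tools      
Stapler | Books      
Laptop  | Books      
Phone   | Electronics
Webcam  | Toys       
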